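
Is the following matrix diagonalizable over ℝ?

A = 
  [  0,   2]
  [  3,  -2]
Yes

tr(A) = -2, det(A) = -6
Characteristic polynomial: λ² - tr(A)λ + det(A) = λ² + 2λ - 6
λ² + 2λ - 6 = 0  ⇒  λ = (-2 ± √((2)² - 4·(-6)))/2 = (-2 ± √(28))/2
  = -1 + √7,  -1 - √7
Eigenvalues: -1 + √7, -1 - √7  (≈ 1.646, -3.646)
The two irrational eigenvalues are distinct (simple), so each has alg. mult. = geom. mult. = 1.
Sum of geometric multiplicities equals n, so A has n independent eigenvectors.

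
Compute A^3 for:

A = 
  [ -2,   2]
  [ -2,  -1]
A² = A·A:
A²[1,1] = (-2)(-2) + (2)(-2) = 0
A²[1,2] = (-2)(2) + (2)(-1) = -6
A²[2,1] = (-2)(-2) + (-1)(-2) = 6
A²[2,2] = (-2)(2) + (-1)(-1) = -3
A² = 
  [  0,  -6]
  [  6,  -3]

A^3 = A^2·A:
A^3[1,1] = (0)(-2) + (-6)(-2) = 12
A^3[1,2] = (0)(2) + (-6)(-1) = 6
A^3[2,1] = (6)(-2) + (-3)(-2) = -6
A^3[2,2] = (6)(2) + (-3)(-1) = 15
A^3 = 
  [ 12,   6]
  [ -6,  15]

Therefore
A^3 = 
  [ 12,   6]
  [ -6,  15]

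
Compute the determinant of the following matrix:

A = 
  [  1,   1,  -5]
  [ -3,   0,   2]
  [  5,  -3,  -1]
-32

Cofactor expansion along row 1:
det(A) = (1)·((0)(-1) - (2)(-3)) - (1)·((-3)(-1) - (2)(5)) + (-5)·((-3)(-3) - (0)(5))
  = (1)(6) - (1)(-7) + (-5)(9)
  = -32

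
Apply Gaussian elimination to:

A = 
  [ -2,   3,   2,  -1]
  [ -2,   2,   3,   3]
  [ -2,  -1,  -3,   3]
Row operations:
R2 → R2 - (1)·R1
R3 → R3 - (1)·R1
R3 → R3 - (4)·R2

Resulting echelon form:
REF = 
  [ -2,   3,   2,  -1]
  [  0,  -1,   1,   4]
  [  0,   0,  -9, -12]

Rank = 3 (number of non-zero pivot rows).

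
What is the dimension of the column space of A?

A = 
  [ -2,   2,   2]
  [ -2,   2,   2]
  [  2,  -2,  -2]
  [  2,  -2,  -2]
Row reduce:
R2 → R2 - (1)·R1
R3 → R3 + (1)·R1
R4 → R4 + (1)·R1
REF = 
  [ -2,   2,   2]
  [  0,   0,   0]
  [  0,   0,   0]
  [  0,   0,   0]
Pivot columns: 1 → 1 pivot.
dim(Col(A)) = number of pivot columns = 1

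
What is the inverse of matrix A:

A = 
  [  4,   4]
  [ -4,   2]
det(A) = (4)(2) - (4)(-4) = 24
For a 2×2 matrix, A⁻¹ = (1/det(A)) · [[d, -b], [-c, a]]
    = (1/24) · [[2, -4], [4, 4]]

A⁻¹ = 
  [1/12, -1/6]
  [ 1/6,  1/6]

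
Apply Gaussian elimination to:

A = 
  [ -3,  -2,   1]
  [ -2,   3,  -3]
Row operations:
R2 → R2 - (2/3)·R1

Resulting echelon form:
REF = 
  [   -3,    -2,     1]
  [    0,  13/3, -11/3]

Rank = 2 (number of non-zero pivot rows).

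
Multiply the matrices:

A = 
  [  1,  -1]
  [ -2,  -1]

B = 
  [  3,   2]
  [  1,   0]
A is 2×2 and B is 2×2, so AB is 2×2. Each entry is (row of A)·(column of B):
AB[1,1] = (1)(3) + (-1)(1) = 2
AB[1,2] = (1)(2) + (-1)(0) = 2
AB[2,1] = (-2)(3) + (-1)(1) = -7
AB[2,2] = (-2)(2) + (-1)(0) = -4

AB = 
  [  2,   2]
  [ -7,  -4]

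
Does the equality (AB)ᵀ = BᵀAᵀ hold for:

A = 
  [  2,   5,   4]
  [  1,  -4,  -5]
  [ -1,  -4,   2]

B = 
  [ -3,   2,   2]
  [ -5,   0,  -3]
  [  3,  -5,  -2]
Yes

(AB)ᵀ = 
  [-19,   2,  29]
  [-16,  27, -12]
  [-19,  24,   6]

BᵀAᵀ = 
  [-19,   2,  29]
  [-16,  27, -12]
  [-19,  24,   6]

Both sides are equal — this is the standard identity (AB)ᵀ = BᵀAᵀ, which holds for all A, B.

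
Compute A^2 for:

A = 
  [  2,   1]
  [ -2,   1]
A² = A·A:
A²[1,1] = (2)(2) + (1)(-2) = 2
A²[1,2] = (2)(1) + (1)(1) = 3
A²[2,1] = (-2)(2) + (1)(-2) = -6
A²[2,2] = (-2)(1) + (1)(1) = -1
A² = 
  [  2,   3]
  [ -6,  -1]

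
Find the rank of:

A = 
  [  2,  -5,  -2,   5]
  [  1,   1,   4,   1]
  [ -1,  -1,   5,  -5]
Row reduce:
R2 → R2 - (1/2)·R1
R3 → R3 + (1/2)·R1
R3 → R3 + (1)·R2
REF = 
  [   2,   -5,   -2,    5]
  [   0,  7/2,    5, -3/2]
  [   0,    0,    9,   -4]
Pivot columns: 1, 2, 3 → 3 pivots.

rank(A) = 3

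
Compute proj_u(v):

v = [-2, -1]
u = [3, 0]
proj_u(v) = [-2, 0]

v·u = (-2)(3) + (-1)(0) = -6
u·u = (3)² + (0)² = 9
proj_u(v) = (v·u / u·u) × u = (-6/9) × u = (-2/3) × u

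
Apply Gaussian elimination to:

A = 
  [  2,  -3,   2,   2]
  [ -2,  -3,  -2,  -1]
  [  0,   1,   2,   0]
Row operations:
R2 → R2 + (1)·R1
R3 → R3 + (1/6)·R2

Resulting echelon form:
REF = 
  [  2,  -3,   2,   2]
  [  0,  -6,   0,   1]
  [  0,   0,   2, 1/6]

Rank = 3 (number of non-zero pivot rows).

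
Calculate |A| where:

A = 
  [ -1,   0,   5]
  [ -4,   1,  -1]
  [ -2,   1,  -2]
Cofactor expansion along row 1:
det(A) = (-1)·((1)(-2) - (-1)(1)) - (0)·((-4)(-2) - (-1)(-2)) + (5)·((-4)(1) - (1)(-2))
  = (-1)(-1) - (0)(6) + (5)(-2)
  = -9

det(A) = -9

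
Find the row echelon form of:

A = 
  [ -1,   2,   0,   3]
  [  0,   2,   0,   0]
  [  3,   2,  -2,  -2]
Row operations:
R3 → R3 + (3)·R1
R3 → R3 - (4)·R2

Resulting echelon form:
REF = 
  [ -1,   2,   0,   3]
  [  0,   2,   0,   0]
  [  0,   0,  -2,   7]

Rank = 3 (number of non-zero pivot rows).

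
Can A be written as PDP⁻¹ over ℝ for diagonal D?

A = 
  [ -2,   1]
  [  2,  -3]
Yes

tr(A) = -5, det(A) = 4
Characteristic polynomial: λ² - tr(A)λ + det(A) = λ² + 5λ + 4
λ² + 5λ + 4 = (λ + 4)(λ + 1)
Eigenvalues: -1, -4
λ=-4: alg. mult. = 1, geom. mult. = 2 - rank(A - (-4)I) = 2 - 1 = 1
λ=-1: alg. mult. = 1, geom. mult. = 2 - rank(A - (-1)I) = 2 - 1 = 1
Sum of geometric multiplicities equals n, so A has n independent eigenvectors.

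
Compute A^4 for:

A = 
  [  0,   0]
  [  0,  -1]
A² = A·A:
A²[1,1] = (0)(0) + (0)(0) = 0
A²[1,2] = (0)(0) + (0)(-1) = 0
A²[2,1] = (0)(0) + (-1)(0) = 0
A²[2,2] = (0)(0) + (-1)(-1) = 1
A² = 
  [  0,   0]
  [  0,   1]

A^3 = A^2·A:
A^3[1,1] = (0)(0) + (0)(0) = 0
A^3[1,2] = (0)(0) + (0)(-1) = 0
A^3[2,1] = (0)(0) + (1)(0) = 0
A^3[2,2] = (0)(0) + (1)(-1) = -1
A^3 = 
  [  0,   0]
  [  0,  -1]

A^4 = A^3·A:
A^4[1,1] = (0)(0) + (0)(0) = 0
A^4[1,2] = (0)(0) + (0)(-1) = 0
A^4[2,1] = (0)(0) + (-1)(0) = 0
A^4[2,2] = (0)(0) + (-1)(-1) = 1
A^4 = 
  [  0,   0]
  [  0,   1]

Therefore
A^4 = 
  [  0,   0]
  [  0,   1]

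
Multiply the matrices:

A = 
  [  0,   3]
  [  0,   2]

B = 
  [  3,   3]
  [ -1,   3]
AB = 
  [ -3,   9]
  [ -2,   6]

A is 2×2 and B is 2×2, so AB is 2×2. Each entry is (row of A)·(column of B):
AB[1,1] = (0)(3) + (3)(-1) = -3
AB[1,2] = (0)(3) + (3)(3) = 9
AB[2,1] = (0)(3) + (2)(-1) = -2
AB[2,2] = (0)(3) + (2)(3) = 6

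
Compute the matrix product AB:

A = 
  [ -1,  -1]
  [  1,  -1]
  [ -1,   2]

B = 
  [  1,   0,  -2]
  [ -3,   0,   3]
AB = 
  [  2,   0,  -1]
  [  4,   0,  -5]
  [ -7,   0,   8]

A is 3×2 and B is 2×3, so AB is 3×3. Each entry is (row of A)·(column of B):
AB[1,1] = (-1)(1) + (-1)(-3) = 2
AB[1,2] = (-1)(0) + (-1)(0) = 0
AB[1,3] = (-1)(-2) + (-1)(3) = -1
AB[2,1] = (1)(1) + (-1)(-3) = 4
AB[2,2] = (1)(0) + (-1)(0) = 0
AB[2,3] = (1)(-2) + (-1)(3) = -5
AB[3,1] = (-1)(1) + (2)(-3) = -7
AB[3,2] = (-1)(0) + (2)(0) = 0
AB[3,3] = (-1)(-2) + (2)(3) = 8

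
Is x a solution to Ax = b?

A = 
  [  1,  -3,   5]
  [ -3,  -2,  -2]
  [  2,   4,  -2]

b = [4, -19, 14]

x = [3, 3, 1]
No

Ax = [-1, -17, 16] ≠ b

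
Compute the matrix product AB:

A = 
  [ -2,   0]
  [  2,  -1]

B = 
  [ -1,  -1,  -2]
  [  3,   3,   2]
A is 2×2 and B is 2×3, so AB is 2×3. Each entry is (row of A)·(column of B):
AB[1,1] = (-2)(-1) + (0)(3) = 2
AB[1,2] = (-2)(-1) + (0)(3) = 2
AB[1,3] = (-2)(-2) + (0)(2) = 4
AB[2,1] = (2)(-1) + (-1)(3) = -5
AB[2,2] = (2)(-1) + (-1)(3) = -5
AB[2,3] = (2)(-2) + (-1)(2) = -6

AB = 
  [  2,   2,   4]
  [ -5,  -5,  -6]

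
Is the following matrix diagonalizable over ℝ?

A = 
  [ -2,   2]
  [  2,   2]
Yes

tr(A) = 0, det(A) = -8
Characteristic polynomial: λ² - tr(A)λ + det(A) = λ² - 8
λ² - 8 = 0  ⇒  λ = (0 ± √((0)² - 4·(-8)))/2 = (0 ± √(32))/2
  = 2√2,  -2√2
Eigenvalues: 2√2, -2√2  (≈ 2.828, -2.828)
The two irrational eigenvalues are distinct (simple), so each has alg. mult. = geom. mult. = 1.
Sum of geometric multiplicities equals n, so A has n independent eigenvectors.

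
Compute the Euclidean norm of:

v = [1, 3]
3.162

||v||₂ = √((1)² + (3)²) = √10 = 3.162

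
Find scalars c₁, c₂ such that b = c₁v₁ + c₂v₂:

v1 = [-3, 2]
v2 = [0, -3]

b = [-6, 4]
c1 = 2, c2 = 0

b = 2·v1 + 0·v2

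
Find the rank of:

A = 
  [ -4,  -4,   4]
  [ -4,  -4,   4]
Row reduce:
R2 → R2 - (1)·R1
REF = 
  [ -4,  -4,   4]
  [  0,   0,   0]
Pivot columns: 1 → 1 pivot.

rank(A) = 1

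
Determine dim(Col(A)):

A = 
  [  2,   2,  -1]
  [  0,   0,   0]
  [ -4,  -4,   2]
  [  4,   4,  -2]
Row reduce:
R3 → R3 + (2)·R1
R4 → R4 - (2)·R1
REF = 
  [  2,   2,  -1]
  [  0,   0,   0]
  [  0,   0,   0]
  [  0,   0,   0]
Pivot columns: 1 → 1 pivot.
dim(Col(A)) = number of pivot columns = 1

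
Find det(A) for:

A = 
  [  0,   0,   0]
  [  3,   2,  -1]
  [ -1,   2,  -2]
Cofactor expansion along row 1:
det(A) = (0)·((2)(-2) - (-1)(2)) - (0)·((3)(-2) - (-1)(-1)) + (0)·((3)(2) - (2)(-1))
  = (0)(-2) - (0)(-7) + (0)(8)
  = 0

det(A) = 0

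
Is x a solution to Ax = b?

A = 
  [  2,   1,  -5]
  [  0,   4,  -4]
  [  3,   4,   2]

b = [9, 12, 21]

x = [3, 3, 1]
No

Ax = [4, 8, 23] ≠ b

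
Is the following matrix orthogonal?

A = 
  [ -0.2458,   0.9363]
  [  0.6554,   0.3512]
No

AᵀA = 
  [  0.4900,   0]
  [  0,   1]
≠ I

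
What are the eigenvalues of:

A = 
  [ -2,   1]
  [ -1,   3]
λ = (1 + √21)/2, (1 - √21)/2  (≈ 2.791, -1.791)

tr(A) = 1, det(A) = -5
Characteristic polynomial: λ² - tr(A)λ + det(A) = λ² - λ - 5
λ² - λ - 5 = 0  ⇒  λ = (1 ± √((-1)² - 4·(-5)))/2 = (1 ± √(21))/2
  = (1 + √21)/2,  (1 - √21)/2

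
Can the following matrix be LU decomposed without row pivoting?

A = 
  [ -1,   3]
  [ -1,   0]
Yes.
A[1,1] = -1 ≠ 0, so Gaussian elimination proceeds without a row swap: multiplier ℓ₂₁ = (-1)/(-1) = 1, and U[2,2] = 0 - (1)(3) = -3.
L = 
  [  1,   0]
  [  1,   1]
U = 
  [ -1,   3]
  [  0,  -3]
Check row 2 of LU: [(1)(-1), (1)(3) + (-3)] = [-1, 0] = row 2 of A ✓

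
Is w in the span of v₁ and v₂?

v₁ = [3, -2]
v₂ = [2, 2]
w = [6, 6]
Yes

Form the augmented matrix and row-reduce:
[v₁|v₂|w] = 
  [  3,   2,   6]
  [ -2,   2,   6]
R2 → R2 + (2/3)·R1
REF = 
  [   3,    2,    6]
  [   0, 10/3,   10]

No row of the form [0 0 | nonzero], so the system is consistent. Back-substitution gives c₁ = 0, c₂ = 3: w = (0)·v₁ + (3)·v₂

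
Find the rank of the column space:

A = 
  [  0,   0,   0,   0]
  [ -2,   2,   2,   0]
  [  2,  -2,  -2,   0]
Row reduce:
Swap R1 ↔ R2
R3 → R3 + (1)·R1
REF = 
  [ -2,   2,   2,   0]
  [  0,   0,   0,   0]
  [  0,   0,   0,   0]
Pivot columns: 1 → 1 pivot.
dim(Col(A)) = number of pivot columns = 1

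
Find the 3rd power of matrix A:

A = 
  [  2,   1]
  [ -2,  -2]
A^3 = 
  [  4,   2]
  [ -4,  -4]

A² = A·A:
A²[1,1] = (2)(2) + (1)(-2) = 2
A²[1,2] = (2)(1) + (1)(-2) = 0
A²[2,1] = (-2)(2) + (-2)(-2) = 0
A²[2,2] = (-2)(1) + (-2)(-2) = 2
A² = 
  [  2,   0]
  [  0,   2]

A^3 = A^2·A:
A^3[1,1] = (2)(2) + (0)(-2) = 4
A^3[1,2] = (2)(1) + (0)(-2) = 2
A^3[2,1] = (0)(2) + (2)(-2) = -4
A^3[2,2] = (0)(1) + (2)(-2) = -4
A^3 = 
  [  4,   2]
  [ -4,  -4]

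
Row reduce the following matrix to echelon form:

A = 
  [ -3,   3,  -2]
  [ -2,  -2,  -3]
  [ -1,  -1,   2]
Row operations:
R2 → R2 - (2/3)·R1
R3 → R3 - (1/3)·R1
R3 → R3 - (1/2)·R2

Resulting echelon form:
REF = 
  [  -3,    3,   -2]
  [   0,   -4, -5/3]
  [   0,    0,  7/2]

Rank = 3 (number of non-zero pivot rows).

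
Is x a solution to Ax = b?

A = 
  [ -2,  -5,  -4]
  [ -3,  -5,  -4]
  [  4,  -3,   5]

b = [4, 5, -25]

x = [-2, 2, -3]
No

Ax = [6, 8, -29] ≠ b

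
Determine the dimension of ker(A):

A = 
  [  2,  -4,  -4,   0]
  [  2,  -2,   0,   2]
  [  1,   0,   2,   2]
nullity(A) = 2

Row reduce:
R2 → R2 - (1)·R1
R3 → R3 - (1/2)·R1
R3 → R3 - (1)·R2
REF = 
  [  2,  -4,  -4,   0]
  [  0,   2,   4,   2]
  [  0,   0,   0,   0]
Pivot columns: 1, 2 → 2 pivots.
rank(A) = 2, so nullity(A) = 4 - 2 = 2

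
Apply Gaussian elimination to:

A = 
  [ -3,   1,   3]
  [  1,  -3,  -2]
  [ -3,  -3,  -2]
Row operations:
R2 → R2 + (1/3)·R1
R3 → R3 - (1)·R1
R3 → R3 - (3/2)·R2

Resulting echelon form:
REF = 
  [  -3,    1,    3]
  [   0, -8/3,   -1]
  [   0,    0, -7/2]

Rank = 3 (number of non-zero pivot rows).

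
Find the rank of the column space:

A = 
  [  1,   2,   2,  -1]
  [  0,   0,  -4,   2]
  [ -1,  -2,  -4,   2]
Row reduce:
R3 → R3 + (1)·R1
R3 → R3 - (1/2)·R2
REF = 
  [  1,   2,   2,  -1]
  [  0,   0,  -4,   2]
  [  0,   0,   0,   0]
Pivot columns: 1, 3 → 2 pivots.
dim(Col(A)) = number of pivot columns = 2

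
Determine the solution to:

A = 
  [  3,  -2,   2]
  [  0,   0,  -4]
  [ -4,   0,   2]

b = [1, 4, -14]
Row reduce the augmented matrix [A|b]:
R3 → R3 + (4/3)·R1
Swap R2 ↔ R3
REF = 
  [    3,    -2,     2,     1]
  [    0,  -8/3,  14/3, -38/3]
  [    0,     0,    -4,     4]

Back-substitution:
x₃ = 4 / (-4) = -1
x₂ = (-38/3 - (14/3)(-1)) / (-8/3) = 3
x₁ = (1 - (-2)(3) - (2)(-1)) / 3 = 3

x = [3, 3, -1]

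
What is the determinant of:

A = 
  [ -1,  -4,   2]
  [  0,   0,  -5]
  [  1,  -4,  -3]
Cofactor expansion along row 1:
det(A) = (-1)·((0)(-3) - (-5)(-4)) - (-4)·((0)(-3) - (-5)(1)) + (2)·((0)(-4) - (0)(1))
  = (-1)(-20) - (-4)(5) + (2)(0)
  = 40

det(A) = 40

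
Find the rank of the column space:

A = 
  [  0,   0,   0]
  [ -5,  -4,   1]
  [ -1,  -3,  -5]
dim(Col(A)) = 2

Row reduce:
Swap R1 ↔ R2
R3 → R3 - (1/5)·R1
Swap R2 ↔ R3
REF = 
  [   -5,    -4,     1]
  [    0, -11/5, -26/5]
  [    0,     0,     0]
Pivot columns: 1, 2 → 2 pivots.
dim(Col(A)) = number of pivot columns = 2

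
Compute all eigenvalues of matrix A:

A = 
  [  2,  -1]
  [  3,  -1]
tr(A) = 1, det(A) = 1
Characteristic polynomial: λ² - tr(A)λ + det(A) = λ² - λ + 1
λ² - λ + 1 = 0  ⇒  λ = (1 ± √((-1)² - 4·(1)))/2 = (1 ± √(-3))/2
  = (1 + i√3)/2,  (1 - i√3)/2

λ = (1 + i√3)/2, (1 - i√3)/2  (≈ 0.5 + 0.866i, 0.5 - 0.866i)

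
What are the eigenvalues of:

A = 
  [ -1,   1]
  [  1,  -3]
tr(A) = -4, det(A) = 2
Characteristic polynomial: λ² - tr(A)λ + det(A) = λ² + 4λ + 2
λ² + 4λ + 2 = 0  ⇒  λ = (-4 ± √((4)² - 4·(2)))/2 = (-4 ± √(8))/2
  = -2 + √2,  -2 - √2

λ = -2 + √2, -2 - √2  (≈ -0.5858, -3.414)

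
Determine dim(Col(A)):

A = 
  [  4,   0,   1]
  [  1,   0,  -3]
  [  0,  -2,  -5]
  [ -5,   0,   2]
dim(Col(A)) = 3

Row reduce:
R2 → R2 - (1/4)·R1
R4 → R4 + (5/4)·R1
Swap R2 ↔ R3
R4 → R4 + (1)·R3
REF = 
  [    4,     0,     1]
  [    0,    -2,    -5]
  [    0,     0, -13/4]
  [    0,     0,     0]
Pivot columns: 1, 2, 3 → 3 pivots.
dim(Col(A)) = number of pivot columns = 3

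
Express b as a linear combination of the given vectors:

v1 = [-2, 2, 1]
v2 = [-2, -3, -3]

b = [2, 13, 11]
c1 = 2, c2 = -3

b = 2·v1 + -3·v2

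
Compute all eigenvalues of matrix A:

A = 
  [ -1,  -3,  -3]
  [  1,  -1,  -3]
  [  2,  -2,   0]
λ = 2, -2 + 2i√2, -2 - 2i√2  (≈ 2, -2 + 2.828i, -2 - 2.828i)

Characteristic polynomial: det(λI - A) = λ³ + 2λ² + 4λ - 24
Testing integer divisors of the constant term: p(2) = 0, so (λ - 2) is a factor:
p(λ) = (λ - 2)(λ² + 4λ + 12)
λ² + 4λ + 12 = 0  ⇒  λ = (-4 ± √((4)² - 4·(12)))/2 = (-4 ± √(-32))/2
  = -2 + 2i√2,  -2 - 2i√2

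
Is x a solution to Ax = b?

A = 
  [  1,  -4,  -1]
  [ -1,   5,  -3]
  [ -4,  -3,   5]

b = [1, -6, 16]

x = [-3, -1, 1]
No

Ax = [0, -5, 20] ≠ b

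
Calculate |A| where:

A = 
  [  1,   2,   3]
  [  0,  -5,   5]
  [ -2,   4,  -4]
-50

Cofactor expansion along row 1:
det(A) = (1)·((-5)(-4) - (5)(4)) - (2)·((0)(-4) - (5)(-2)) + (3)·((0)(4) - (-5)(-2))
  = (1)(0) - (2)(10) + (3)(-10)
  = -50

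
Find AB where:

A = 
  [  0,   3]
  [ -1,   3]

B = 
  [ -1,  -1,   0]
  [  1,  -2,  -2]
A is 2×2 and B is 2×3, so AB is 2×3. Each entry is (row of A)·(column of B):
AB[1,1] = (0)(-1) + (3)(1) = 3
AB[1,2] = (0)(-1) + (3)(-2) = -6
AB[1,3] = (0)(0) + (3)(-2) = -6
AB[2,1] = (-1)(-1) + (3)(1) = 4
AB[2,2] = (-1)(-1) + (3)(-2) = -5
AB[2,3] = (-1)(0) + (3)(-2) = -6

AB = 
  [  3,  -6,  -6]
  [  4,  -5,  -6]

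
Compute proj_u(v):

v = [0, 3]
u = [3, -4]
proj_u(v) = [-36/25, 48/25]

v·u = (0)(3) + (3)(-4) = -12
u·u = (3)² + (-4)² = 25
proj_u(v) = (v·u / u·u) × u = (-12/25) × u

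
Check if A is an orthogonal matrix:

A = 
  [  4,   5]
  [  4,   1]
No

AᵀA = 
  [ 32,  24]
  [ 24,  26]
≠ I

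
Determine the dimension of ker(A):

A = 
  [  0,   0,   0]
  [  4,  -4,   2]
nullity(A) = 2

Row reduce:
Swap R1 ↔ R2
REF = 
  [  4,  -4,   2]
  [  0,   0,   0]
Pivot columns: 1 → 1 pivot.
rank(A) = 1, so nullity(A) = 3 - 1 = 2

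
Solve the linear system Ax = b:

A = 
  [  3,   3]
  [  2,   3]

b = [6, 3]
x = [3, -1]

Row reduce the augmented matrix [A|b]:
R2 → R2 - (2/3)·R1
REF = 
  [  3,   3,   6]
  [  0,   1,  -1]

Back-substitution:
x₂ = (-1) / 1 = -1
x₁ = (6 - (3)(-1)) / 3 = 3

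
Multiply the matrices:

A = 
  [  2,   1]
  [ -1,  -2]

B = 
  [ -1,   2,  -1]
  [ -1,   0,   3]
AB = 
  [ -3,   4,   1]
  [  3,  -2,  -5]

A is 2×2 and B is 2×3, so AB is 2×3. Each entry is (row of A)·(column of B):
AB[1,1] = (2)(-1) + (1)(-1) = -3
AB[1,2] = (2)(2) + (1)(0) = 4
AB[1,3] = (2)(-1) + (1)(3) = 1
AB[2,1] = (-1)(-1) + (-2)(-1) = 3
AB[2,2] = (-1)(2) + (-2)(0) = -2
AB[2,3] = (-1)(-1) + (-2)(3) = -5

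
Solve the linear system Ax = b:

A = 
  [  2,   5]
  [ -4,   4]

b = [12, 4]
x = [1, 2]

Row reduce the augmented matrix [A|b]:
R2 → R2 + (2)·R1
REF = 
  [  2,   5,  12]
  [  0,  14,  28]

Back-substitution:
x₂ = 28 / 14 = 2
x₁ = (12 - (5)(2)) / 2 = 1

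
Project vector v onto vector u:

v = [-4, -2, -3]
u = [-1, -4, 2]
proj_u(v) = [-2/7, -8/7, 4/7]

v·u = (-4)(-1) + (-2)(-4) + (-3)(2) = 6
u·u = (-1)² + (-4)² + (2)² = 21
proj_u(v) = (v·u / u·u) × u = (6/21) × u = (2/7) × u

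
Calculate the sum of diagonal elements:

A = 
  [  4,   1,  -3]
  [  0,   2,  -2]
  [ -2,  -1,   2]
8

tr(A) = 4 + 2 + 2 = 8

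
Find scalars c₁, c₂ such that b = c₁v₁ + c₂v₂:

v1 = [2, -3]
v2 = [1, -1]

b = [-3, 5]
c1 = -2, c2 = 1

b = -2·v1 + 1·v2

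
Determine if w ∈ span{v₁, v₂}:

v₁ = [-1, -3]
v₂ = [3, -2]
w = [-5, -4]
Yes

Form the augmented matrix and row-reduce:
[v₁|v₂|w] = 
  [ -1,   3,  -5]
  [ -3,  -2,  -4]
R2 → R2 - (3)·R1
REF = 
  [ -1,   3,  -5]
  [  0, -11,  11]

No row of the form [0 0 | nonzero], so the system is consistent. Back-substitution gives c₁ = 2, c₂ = -1: w = (2)·v₁ + (-1)·v₂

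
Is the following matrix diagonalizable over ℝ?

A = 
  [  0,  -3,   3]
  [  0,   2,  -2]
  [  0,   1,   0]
No

Characteristic polynomial: det(λI - A) = λ³ - 2λ² + 2λ
The constant term is 0, so λ = 0 is a root: p(λ) = λ(λ² - 2λ + 2)
λ² - 2λ + 2 = 0  ⇒  λ = (2 ± √((-2)² - 4·(2)))/2 = (2 ± √(-4))/2
  = 1 + i,  1 - i
Eigenvalues: 0, 1 + i, 1 - i  (≈ 0, 1 + 1i, 1 - 1i)
Has complex eigenvalues (not diagonalizable over ℝ).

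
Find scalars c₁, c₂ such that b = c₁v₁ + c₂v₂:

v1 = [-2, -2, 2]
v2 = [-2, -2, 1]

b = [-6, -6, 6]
c1 = 3, c2 = 0

b = 3·v1 + 0·v2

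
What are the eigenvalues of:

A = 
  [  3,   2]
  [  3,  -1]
λ = 1 + √10, 1 - √10  (≈ 4.162, -2.162)

tr(A) = 2, det(A) = -9
Characteristic polynomial: λ² - tr(A)λ + det(A) = λ² - 2λ - 9
λ² - 2λ - 9 = 0  ⇒  λ = (2 ± √((-2)² - 4·(-9)))/2 = (2 ± √(40))/2
  = 1 + √10,  1 - √10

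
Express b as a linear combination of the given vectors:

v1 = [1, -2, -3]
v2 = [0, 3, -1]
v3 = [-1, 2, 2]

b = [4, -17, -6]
c1 = 1, c2 = -3, c3 = -3

b = 1·v1 + -3·v2 + -3·v3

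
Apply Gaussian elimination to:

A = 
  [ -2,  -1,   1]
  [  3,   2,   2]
Row operations:
R2 → R2 + (3/2)·R1

Resulting echelon form:
REF = 
  [ -2,  -1,   1]
  [  0, 1/2, 7/2]

Rank = 2 (number of non-zero pivot rows).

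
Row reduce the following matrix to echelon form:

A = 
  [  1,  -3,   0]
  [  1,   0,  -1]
Row operations:
R2 → R2 - (1)·R1

Resulting echelon form:
REF = 
  [  1,  -3,   0]
  [  0,   3,  -1]

Rank = 2 (number of non-zero pivot rows).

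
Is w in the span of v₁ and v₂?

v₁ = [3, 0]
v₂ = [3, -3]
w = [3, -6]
Yes

Form the augmented matrix and row-reduce:
[v₁|v₂|w] = 
  [  3,   3,   3]
  [  0,  -3,  -6]
(already in echelon form — no row operations needed)

No row of the form [0 0 | nonzero], so the system is consistent. Back-substitution gives c₁ = -1, c₂ = 2: w = (-1)·v₁ + (2)·v₂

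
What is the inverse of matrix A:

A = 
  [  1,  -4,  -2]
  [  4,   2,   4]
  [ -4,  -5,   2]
det(A) = (1)·((2)(2) - (4)(-5)) - (-4)·((4)(2) - (4)(-4)) + (-2)·((4)(-5) - (2)(-4))
  = (1)(24) - (-4)(24) + (-2)(-12)
  = 144
det(A) = 144 ≠ 0, so A is invertible.

Cofactors Cᵢⱼ = (-1)ⁱ⁺ʲ·Mᵢⱼ:
C = 
  [ 24, -24, -12]
  [ 18,  -6,  21]
  [-12, -12,  18]

adj(A) = Cᵀ:
adj(A) = 
  [ 24,  18, -12]
  [-24,  -6, -12]
  [-12,  21,  18]

A⁻¹ = (1/144) · adj(A):
A⁻¹ = 
  [  1/6,   1/8, -1/12]
  [ -1/6, -1/24, -1/12]
  [-1/12,  7/48,   1/8]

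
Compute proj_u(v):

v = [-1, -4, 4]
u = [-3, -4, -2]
v·u = (-1)(-3) + (-4)(-4) + (4)(-2) = 11
u·u = (-3)² + (-4)² + (-2)² = 29
proj_u(v) = (v·u / u·u) × u = (11/29) × u

proj_u(v) = [-33/29, -44/29, -22/29]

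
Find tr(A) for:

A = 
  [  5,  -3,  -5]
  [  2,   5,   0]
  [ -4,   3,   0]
10

tr(A) = 5 + 5 + 0 = 10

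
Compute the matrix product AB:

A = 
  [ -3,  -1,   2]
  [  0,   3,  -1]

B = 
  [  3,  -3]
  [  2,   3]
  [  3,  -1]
AB = 
  [ -5,   4]
  [  3,  10]

A is 2×3 and B is 3×2, so AB is 2×2. Each entry is (row of A)·(column of B):
AB[1,1] = (-3)(3) + (-1)(2) + (2)(3) = -5
AB[1,2] = (-3)(-3) + (-1)(3) + (2)(-1) = 4
AB[2,1] = (0)(3) + (3)(2) + (-1)(3) = 3
AB[2,2] = (0)(-3) + (3)(3) + (-1)(-1) = 10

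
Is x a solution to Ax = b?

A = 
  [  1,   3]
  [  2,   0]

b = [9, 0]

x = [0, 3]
Yes

Ax = [9, 0] = b ✓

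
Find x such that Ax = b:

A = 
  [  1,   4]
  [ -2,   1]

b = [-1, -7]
Row reduce the augmented matrix [A|b]:
R2 → R2 + (2)·R1
REF = 
  [  1,   4,  -1]
  [  0,   9,  -9]

Back-substitution:
x₂ = (-9) / 9 = -1
x₁ = (-1 - (4)(-1)) / 1 = 3

x = [3, -1]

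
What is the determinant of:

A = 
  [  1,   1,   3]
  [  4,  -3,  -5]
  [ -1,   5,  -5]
Cofactor expansion along row 1:
det(A) = (1)·((-3)(-5) - (-5)(5)) - (1)·((4)(-5) - (-5)(-1)) + (3)·((4)(5) - (-3)(-1))
  = (1)(40) - (1)(-25) + (3)(17)
  = 116

det(A) = 116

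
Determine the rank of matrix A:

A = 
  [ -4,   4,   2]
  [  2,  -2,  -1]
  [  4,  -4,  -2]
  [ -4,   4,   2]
Row reduce:
R2 → R2 + (1/2)·R1
R3 → R3 + (1)·R1
R4 → R4 - (1)·R1
REF = 
  [ -4,   4,   2]
  [  0,   0,   0]
  [  0,   0,   0]
  [  0,   0,   0]
Pivot columns: 1 → 1 pivot.

rank(A) = 1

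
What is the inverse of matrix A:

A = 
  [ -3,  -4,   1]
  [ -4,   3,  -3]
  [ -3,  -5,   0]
det(A) = (-3)·((3)(0) - (-3)(-5)) - (-4)·((-4)(0) - (-3)(-3)) + (1)·((-4)(-5) - (3)(-3))
  = (-3)(-15) - (-4)(-9) + (1)(29)
  = 38
det(A) = 38 ≠ 0, so A is invertible.

Cofactors Cᵢⱼ = (-1)ⁱ⁺ʲ·Mᵢⱼ:
C = 
  [-15,   9,  29]
  [ -5,   3,  -3]
  [  9, -13, -25]

adj(A) = Cᵀ:
adj(A) = 
  [-15,  -5,   9]
  [  9,   3, -13]
  [ 29,  -3, -25]

A⁻¹ = (1/38) · adj(A):
A⁻¹ = 
  [-15/38,  -5/38,   9/38]
  [  9/38,   3/38, -13/38]
  [ 29/38,  -3/38, -25/38]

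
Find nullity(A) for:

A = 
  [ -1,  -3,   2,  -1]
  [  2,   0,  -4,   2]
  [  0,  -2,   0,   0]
nullity(A) = 2

Row reduce:
R2 → R2 + (2)·R1
R3 → R3 - (1/3)·R2
REF = 
  [ -1,  -3,   2,  -1]
  [  0,  -6,   0,   0]
  [  0,   0,   0,   0]
Pivot columns: 1, 2 → 2 pivots.
rank(A) = 2, so nullity(A) = 4 - 2 = 2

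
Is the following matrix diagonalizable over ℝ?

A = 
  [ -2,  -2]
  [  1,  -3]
No

tr(A) = -5, det(A) = 8
Characteristic polynomial: λ² - tr(A)λ + det(A) = λ² + 5λ + 8
λ² + 5λ + 8 = 0  ⇒  λ = (-5 ± √((5)² - 4·(8)))/2 = (-5 ± √(-7))/2
  = (-5 + i√7)/2,  (-5 - i√7)/2
Eigenvalues: (-5 + i√7)/2, (-5 - i√7)/2  (≈ -2.5 + 1.323i, -2.5 - 1.323i)
Has complex eigenvalues (not diagonalizable over ℝ).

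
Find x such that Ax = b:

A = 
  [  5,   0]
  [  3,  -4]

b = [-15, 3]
x = [-3, -3]

Row reduce the augmented matrix [A|b]:
R2 → R2 - (3/5)·R1
REF = 
  [  5,   0, -15]
  [  0,  -4,  12]

Back-substitution:
x₂ = 12 / (-4) = -3
x₁ = (-15 - (0)(-3)) / 5 = -3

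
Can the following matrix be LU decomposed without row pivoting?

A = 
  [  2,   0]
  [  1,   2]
Yes.
A[1,1] = 2 ≠ 0, so Gaussian elimination proceeds without a row swap: multiplier ℓ₂₁ = (1)/(2) = 1/2, and U[2,2] = 2 - (1/2)(0) = 2.
L = 
  [  1,   0]
  [1/2,   1]
U = 
  [  2,   0]
  [  0,   2]
Check row 2 of LU: [(1/2)(2), (1/2)(0) + 2] = [1, 2] = row 2 of A ✓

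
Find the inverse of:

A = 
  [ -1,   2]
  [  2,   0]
det(A) = (-1)(0) - (2)(2) = -4
For a 2×2 matrix, A⁻¹ = (1/det(A)) · [[d, -b], [-c, a]]
    = (-1/4) · [[0, -2], [-2, -1]]

A⁻¹ = 
  [  0, 1/2]
  [1/2, 1/4]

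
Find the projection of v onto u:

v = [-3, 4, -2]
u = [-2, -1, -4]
v·u = (-3)(-2) + (4)(-1) + (-2)(-4) = 10
u·u = (-2)² + (-1)² + (-4)² = 21
proj_u(v) = (v·u / u·u) × u = (10/21) × u

proj_u(v) = [-20/21, -10/21, -40/21]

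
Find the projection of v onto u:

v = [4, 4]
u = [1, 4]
v·u = (4)(1) + (4)(4) = 20
u·u = (1)² + (4)² = 17
proj_u(v) = (v·u / u·u) × u = (20/17) × u

proj_u(v) = [20/17, 80/17]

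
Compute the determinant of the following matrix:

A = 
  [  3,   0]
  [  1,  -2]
-6

For a 2×2 matrix, det = ad - bc = (3)(-2) - (0)(1) = -6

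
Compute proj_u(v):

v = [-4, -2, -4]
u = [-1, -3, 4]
v·u = (-4)(-1) + (-2)(-3) + (-4)(4) = -6
u·u = (-1)² + (-3)² + (4)² = 26
proj_u(v) = (v·u / u·u) × u = (-6/26) × u = (-3/13) × u

proj_u(v) = [3/13, 9/13, -12/13]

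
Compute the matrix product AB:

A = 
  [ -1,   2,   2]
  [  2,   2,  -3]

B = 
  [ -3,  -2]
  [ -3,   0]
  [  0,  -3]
AB = 
  [ -3,  -4]
  [-12,   5]

A is 2×3 and B is 3×2, so AB is 2×2. Each entry is (row of A)·(column of B):
AB[1,1] = (-1)(-3) + (2)(-3) + (2)(0) = -3
AB[1,2] = (-1)(-2) + (2)(0) + (2)(-3) = -4
AB[2,1] = (2)(-3) + (2)(-3) + (-3)(0) = -12
AB[2,2] = (2)(-2) + (2)(0) + (-3)(-3) = 5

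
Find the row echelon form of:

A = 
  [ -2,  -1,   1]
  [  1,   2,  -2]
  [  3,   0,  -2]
Row operations:
R2 → R2 + (1/2)·R1
R3 → R3 + (3/2)·R1
R3 → R3 + (1)·R2

Resulting echelon form:
REF = 
  [  -2,   -1,    1]
  [   0,  3/2, -3/2]
  [   0,    0,   -2]

Rank = 3 (number of non-zero pivot rows).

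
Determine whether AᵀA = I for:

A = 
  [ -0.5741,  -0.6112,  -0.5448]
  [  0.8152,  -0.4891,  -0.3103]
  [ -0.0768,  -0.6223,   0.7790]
Yes

AᵀA = 
  [  1,   0,   0]
  [  0,   1,   0]
  [  0,   0,   0.9999]
≈ I (equal to I up to the 4-dp rounding of the entries)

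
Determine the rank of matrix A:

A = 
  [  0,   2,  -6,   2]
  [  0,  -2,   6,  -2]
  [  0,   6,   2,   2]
rank(A) = 2

Row reduce:
R2 → R2 + (1)·R1
R3 → R3 - (3)·R1
Swap R2 ↔ R3
REF = 
  [  0,   2,  -6,   2]
  [  0,   0,  20,  -4]
  [  0,   0,   0,   0]
Pivot columns: 2, 3 → 2 pivots.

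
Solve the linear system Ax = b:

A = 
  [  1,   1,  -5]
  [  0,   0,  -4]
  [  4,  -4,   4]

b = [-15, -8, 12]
Row reduce the augmented matrix [A|b]:
R3 → R3 - (4)·R1
Swap R2 ↔ R3
REF = 
  [  1,   1,  -5, -15]
  [  0,  -8,  24,  72]
  [  0,   0,  -4,  -8]

Back-substitution:
x₃ = (-8) / (-4) = 2
x₂ = (72 - (24)(2)) / (-8) = -3
x₁ = (-15 - (1)(-3) - (-5)(2)) / 1 = -2

x = [-2, -3, 2]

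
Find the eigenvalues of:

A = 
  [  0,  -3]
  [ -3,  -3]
tr(A) = -3, det(A) = -9
Characteristic polynomial: λ² - tr(A)λ + det(A) = λ² + 3λ - 9
λ² + 3λ - 9 = 0  ⇒  λ = (-3 ± √((3)² - 4·(-9)))/2 = (-3 ± √(45))/2
  = (-3 + 3√5)/2,  (-3 - 3√5)/2

λ = (-3 + 3√5)/2, (-3 - 3√5)/2  (≈ 1.854, -4.854)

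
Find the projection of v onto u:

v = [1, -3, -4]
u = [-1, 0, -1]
v·u = (1)(-1) + (-3)(0) + (-4)(-1) = 3
u·u = (-1)² + (0)² + (-1)² = 2
proj_u(v) = (v·u / u·u) × u = (3/2) × u

proj_u(v) = [-3/2, 0, -3/2]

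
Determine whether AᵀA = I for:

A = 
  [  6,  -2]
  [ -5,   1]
No

AᵀA = 
  [ 61, -17]
  [-17,   5]
≠ I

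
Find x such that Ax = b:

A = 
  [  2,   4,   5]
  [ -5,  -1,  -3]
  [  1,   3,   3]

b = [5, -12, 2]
Row reduce the augmented matrix [A|b]:
R2 → R2 + (5/2)·R1
R3 → R3 - (1/2)·R1
R3 → R3 - (1/9)·R2
REF = 
  [   2,    4,    5,    5]
  [   0,    9, 19/2,  1/2]
  [   0,    0, -5/9, -5/9]

Back-substitution:
x₃ = (-5/9) / (-5/9) = 1
x₂ = (1/2 - (19/2)(1)) / 9 = -1
x₁ = (5 - (4)(-1) - (5)(1)) / 2 = 2

x = [2, -1, 1]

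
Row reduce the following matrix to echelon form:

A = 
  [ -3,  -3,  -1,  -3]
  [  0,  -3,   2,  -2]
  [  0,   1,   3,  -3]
Row operations:
R3 → R3 + (1/3)·R2

Resulting echelon form:
REF = 
  [   -3,    -3,    -1,    -3]
  [    0,    -3,     2,    -2]
  [    0,     0,  11/3, -11/3]

Rank = 3 (number of non-zero pivot rows).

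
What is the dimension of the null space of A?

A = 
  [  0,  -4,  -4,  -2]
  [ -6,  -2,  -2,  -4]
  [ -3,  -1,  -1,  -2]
nullity(A) = 2

Row reduce:
Swap R1 ↔ R2
R3 → R3 - (1/2)·R1
REF = 
  [ -6,  -2,  -2,  -4]
  [  0,  -4,  -4,  -2]
  [  0,   0,   0,   0]
Pivot columns: 1, 2 → 2 pivots.
rank(A) = 2, so nullity(A) = 4 - 2 = 2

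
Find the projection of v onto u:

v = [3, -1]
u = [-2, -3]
proj_u(v) = [6/13, 9/13]

v·u = (3)(-2) + (-1)(-3) = -3
u·u = (-2)² + (-3)² = 13
proj_u(v) = (v·u / u·u) × u = (-3/13) × u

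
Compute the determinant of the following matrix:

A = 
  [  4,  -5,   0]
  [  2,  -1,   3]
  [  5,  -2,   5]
Cofactor expansion along row 1:
det(A) = (4)·((-1)(5) - (3)(-2)) - (-5)·((2)(5) - (3)(5)) + (0)·((2)(-2) - (-1)(5))
  = (4)(1) - (-5)(-5) + (0)(1)
  = -21

det(A) = -21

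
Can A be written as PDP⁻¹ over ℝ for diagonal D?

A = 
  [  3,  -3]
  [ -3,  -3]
Yes

tr(A) = 0, det(A) = -18
Characteristic polynomial: λ² - tr(A)λ + det(A) = λ² - 18
λ² - 18 = 0  ⇒  λ = (0 ± √((0)² - 4·(-18)))/2 = (0 ± √(72))/2
  = 3√2,  -3√2
Eigenvalues: 3√2, -3√2  (≈ 4.243, -4.243)
The two irrational eigenvalues are distinct (simple), so each has alg. mult. = geom. mult. = 1.
Sum of geometric multiplicities equals n, so A has n independent eigenvectors.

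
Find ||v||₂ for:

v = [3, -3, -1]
4.359

||v||₂ = √((3)² + (-3)² + (-1)²) = √19 = 4.359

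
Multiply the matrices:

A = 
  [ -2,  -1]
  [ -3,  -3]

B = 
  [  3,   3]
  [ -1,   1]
A is 2×2 and B is 2×2, so AB is 2×2. Each entry is (row of A)·(column of B):
AB[1,1] = (-2)(3) + (-1)(-1) = -5
AB[1,2] = (-2)(3) + (-1)(1) = -7
AB[2,1] = (-3)(3) + (-3)(-1) = -6
AB[2,2] = (-3)(3) + (-3)(1) = -12

AB = 
  [ -5,  -7]
  [ -6, -12]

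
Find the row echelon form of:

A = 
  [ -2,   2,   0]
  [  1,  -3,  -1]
Row operations:
R2 → R2 + (1/2)·R1

Resulting echelon form:
REF = 
  [ -2,   2,   0]
  [  0,  -2,  -1]

Rank = 2 (number of non-zero pivot rows).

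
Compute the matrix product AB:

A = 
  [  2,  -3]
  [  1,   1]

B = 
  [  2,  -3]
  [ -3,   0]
AB = 
  [ 13,  -6]
  [ -1,  -3]

A is 2×2 and B is 2×2, so AB is 2×2. Each entry is (row of A)·(column of B):
AB[1,1] = (2)(2) + (-3)(-3) = 13
AB[1,2] = (2)(-3) + (-3)(0) = -6
AB[2,1] = (1)(2) + (1)(-3) = -1
AB[2,2] = (1)(-3) + (1)(0) = -3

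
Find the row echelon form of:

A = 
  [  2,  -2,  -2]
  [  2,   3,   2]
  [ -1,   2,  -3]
Row operations:
R2 → R2 - (1)·R1
R3 → R3 + (1/2)·R1
R3 → R3 - (1/5)·R2

Resulting echelon form:
REF = 
  [    2,    -2,    -2]
  [    0,     5,     4]
  [    0,     0, -24/5]

Rank = 3 (number of non-zero pivot rows).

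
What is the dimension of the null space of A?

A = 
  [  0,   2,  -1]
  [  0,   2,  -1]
nullity(A) = 2

Row reduce:
R2 → R2 - (1)·R1
REF = 
  [  0,   2,  -1]
  [  0,   0,   0]
Pivot columns: 2 → 1 pivot.
rank(A) = 1, so nullity(A) = 3 - 1 = 2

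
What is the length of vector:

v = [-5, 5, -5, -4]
9.539

||v||₂ = √((-5)² + (5)² + (-5)² + (-4)²) = √91 = 9.539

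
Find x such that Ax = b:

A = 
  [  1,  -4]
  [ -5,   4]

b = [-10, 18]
Row reduce the augmented matrix [A|b]:
R2 → R2 + (5)·R1
REF = 
  [  1,  -4, -10]
  [  0, -16, -32]

Back-substitution:
x₂ = (-32) / (-16) = 2
x₁ = (-10 - (-4)(2)) / 1 = -2

x = [-2, 2]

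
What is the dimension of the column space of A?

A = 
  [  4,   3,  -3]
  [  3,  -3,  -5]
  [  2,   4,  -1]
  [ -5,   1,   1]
Row reduce:
R2 → R2 - (3/4)·R1
R3 → R3 - (1/2)·R1
R4 → R4 + (5/4)·R1
R3 → R3 + (10/21)·R2
R4 → R4 + (19/21)·R2
R4 → R4 - (110/17)·R3
REF = 
  [     4,      3,     -3]
  [     0,  -21/4,  -11/4]
  [     0,      0, -17/21]
  [     0,      0,      0]
Pivot columns: 1, 2, 3 → 3 pivots.
dim(Col(A)) = number of pivot columns = 3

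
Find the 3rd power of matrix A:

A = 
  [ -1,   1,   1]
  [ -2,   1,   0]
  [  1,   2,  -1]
A^3 = 
  [ -6,  -2,   2]
  [  0,  -5,   2]
  [  6,  -1,  -8]

A² = A·A:
A²[1,1] = (-1)(-1) + (1)(-2) + (1)(1) = 0
A²[1,2] = (-1)(1) + (1)(1) + (1)(2) = 2
A²[1,3] = (-1)(1) + (1)(0) + (1)(-1) = -2
A²[2,1] = (-2)(-1) + (1)(-2) + (0)(1) = 0
A²[2,2] = (-2)(1) + (1)(1) + (0)(2) = -1
A²[2,3] = (-2)(1) + (1)(0) + (0)(-1) = -2
A²[3,1] = (1)(-1) + (2)(-2) + (-1)(1) = -6
A²[3,2] = (1)(1) + (2)(1) + (-1)(2) = 1
A²[3,3] = (1)(1) + (2)(0) + (-1)(-1) = 2
A² = 
  [  0,   2,  -2]
  [  0,  -1,  -2]
  [ -6,   1,   2]

A^3 = A^2·A:
A^3[1,1] = (0)(-1) + (2)(-2) + (-2)(1) = -6
A^3[1,2] = (0)(1) + (2)(1) + (-2)(2) = -2
A^3[1,3] = (0)(1) + (2)(0) + (-2)(-1) = 2
A^3[2,1] = (0)(-1) + (-1)(-2) + (-2)(1) = 0
A^3[2,2] = (0)(1) + (-1)(1) + (-2)(2) = -5
A^3[2,3] = (0)(1) + (-1)(0) + (-2)(-1) = 2
A^3[3,1] = (-6)(-1) + (1)(-2) + (2)(1) = 6
A^3[3,2] = (-6)(1) + (1)(1) + (2)(2) = -1
A^3[3,3] = (-6)(1) + (1)(0) + (2)(-1) = -8
A^3 = 
  [ -6,  -2,   2]
  [  0,  -5,   2]
  [  6,  -1,  -8]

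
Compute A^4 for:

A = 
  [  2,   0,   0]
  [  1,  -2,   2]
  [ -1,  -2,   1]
A^4 = 
  [ 16,   0,   0]
  [  2,  -4,   6]
  [ -9,  -6,   5]

A² = A·A:
A²[1,1] = (2)(2) + (0)(1) + (0)(-1) = 4
A²[1,2] = (2)(0) + (0)(-2) + (0)(-2) = 0
A²[1,3] = (2)(0) + (0)(2) + (0)(1) = 0
A²[2,1] = (1)(2) + (-2)(1) + (2)(-1) = -2
A²[2,2] = (1)(0) + (-2)(-2) + (2)(-2) = 0
A²[2,3] = (1)(0) + (-2)(2) + (2)(1) = -2
A²[3,1] = (-1)(2) + (-2)(1) + (1)(-1) = -5
A²[3,2] = (-1)(0) + (-2)(-2) + (1)(-2) = 2
A²[3,3] = (-1)(0) + (-2)(2) + (1)(1) = -3
A² = 
  [  4,   0,   0]
  [ -2,   0,  -2]
  [ -5,   2,  -3]

A^3 = A^2·A:
A^3[1,1] = (4)(2) + (0)(1) + (0)(-1) = 8
A^3[1,2] = (4)(0) + (0)(-2) + (0)(-2) = 0
A^3[1,3] = (4)(0) + (0)(2) + (0)(1) = 0
A^3[2,1] = (-2)(2) + (0)(1) + (-2)(-1) = -2
A^3[2,2] = (-2)(0) + (0)(-2) + (-2)(-2) = 4
A^3[2,3] = (-2)(0) + (0)(2) + (-2)(1) = -2
A^3[3,1] = (-5)(2) + (2)(1) + (-3)(-1) = -5
A^3[3,2] = (-5)(0) + (2)(-2) + (-3)(-2) = 2
A^3[3,3] = (-5)(0) + (2)(2) + (-3)(1) = 1
A^3 = 
  [  8,   0,   0]
  [ -2,   4,  -2]
  [ -5,   2,   1]

A^4 = A^3·A:
A^4[1,1] = (8)(2) + (0)(1) + (0)(-1) = 16
A^4[1,2] = (8)(0) + (0)(-2) + (0)(-2) = 0
A^4[1,3] = (8)(0) + (0)(2) + (0)(1) = 0
A^4[2,1] = (-2)(2) + (4)(1) + (-2)(-1) = 2
A^4[2,2] = (-2)(0) + (4)(-2) + (-2)(-2) = -4
A^4[2,3] = (-2)(0) + (4)(2) + (-2)(1) = 6
A^4[3,1] = (-5)(2) + (2)(1) + (1)(-1) = -9
A^4[3,2] = (-5)(0) + (2)(-2) + (1)(-2) = -6
A^4[3,3] = (-5)(0) + (2)(2) + (1)(1) = 5
A^4 = 
  [ 16,   0,   0]
  [  2,  -4,   6]
  [ -9,  -6,   5]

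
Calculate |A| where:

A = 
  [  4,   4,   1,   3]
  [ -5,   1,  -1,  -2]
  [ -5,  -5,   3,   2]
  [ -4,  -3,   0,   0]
144

Cofactor expansion along row 1: det(A) = a₁₁M₁₁ - a₁₂M₁₂ + a₁₃M₁₃ - a₁₄M₁₄

M₁₁ = det[[1, -1, -2]; [-5, 3, 2]; [-3, 0, 0]]
  = (1)·((3)(0) - (2)(0)) - (-1)·((-5)(0) - (2)(-3)) + (-2)·((-5)(0) - (3)(-3))
  = (1)(0) - (-1)(6) + (-2)(9)
  = -12
M₁₂ = det[[-5, -1, -2]; [-5, 3, 2]; [-4, 0, 0]]
  = (-5)·((3)(0) - (2)(0)) - (-1)·((-5)(0) - (2)(-4)) + (-2)·((-5)(0) - (3)(-4))
  = (-5)(0) - (-1)(8) + (-2)(12)
  = -16
M₁₃ = det[[-5, 1, -2]; [-5, -5, 2]; [-4, -3, 0]]
  = (-5)·((-5)(0) - (2)(-3)) - (1)·((-5)(0) - (2)(-4)) + (-2)·((-5)(-3) - (-5)(-4))
  = (-5)(6) - (1)(8) + (-2)(-5)
  = -28
M₁₄ = det[[-5, 1, -1]; [-5, -5, 3]; [-4, -3, 0]]
  = (-5)·((-5)(0) - (3)(-3)) - (1)·((-5)(0) - (3)(-4)) + (-1)·((-5)(-3) - (-5)(-4))
  = (-5)(9) - (1)(12) + (-1)(-5)
  = -52

det(A) = (4)(-12) - (4)(-16) + (1)(-28) - (3)(-52) = 144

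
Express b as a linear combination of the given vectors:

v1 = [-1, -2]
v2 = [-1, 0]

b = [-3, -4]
c1 = 2, c2 = 1

b = 2·v1 + 1·v2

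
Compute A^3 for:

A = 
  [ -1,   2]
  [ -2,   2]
A² = A·A:
A²[1,1] = (-1)(-1) + (2)(-2) = -3
A²[1,2] = (-1)(2) + (2)(2) = 2
A²[2,1] = (-2)(-1) + (2)(-2) = -2
A²[2,2] = (-2)(2) + (2)(2) = 0
A² = 
  [ -3,   2]
  [ -2,   0]

A^3 = A^2·A:
A^3[1,1] = (-3)(-1) + (2)(-2) = -1
A^3[1,2] = (-3)(2) + (2)(2) = -2
A^3[2,1] = (-2)(-1) + (0)(-2) = 2
A^3[2,2] = (-2)(2) + (0)(2) = -4
A^3 = 
  [ -1,  -2]
  [  2,  -4]

Therefore
A^3 = 
  [ -1,  -2]
  [  2,  -4]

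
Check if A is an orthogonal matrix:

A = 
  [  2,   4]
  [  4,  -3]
No

AᵀA = 
  [ 20,  -4]
  [ -4,  25]
≠ I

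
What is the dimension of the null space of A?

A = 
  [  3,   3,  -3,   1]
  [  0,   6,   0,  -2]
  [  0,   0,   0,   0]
nullity(A) = 2

Row reduce:
(no row operations needed)
REF = 
  [  3,   3,  -3,   1]
  [  0,   6,   0,  -2]
  [  0,   0,   0,   0]
Pivot columns: 1, 2 → 2 pivots.
rank(A) = 2, so nullity(A) = 4 - 2 = 2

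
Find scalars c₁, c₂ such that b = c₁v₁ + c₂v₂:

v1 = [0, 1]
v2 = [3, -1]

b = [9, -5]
c1 = -2, c2 = 3

b = -2·v1 + 3·v2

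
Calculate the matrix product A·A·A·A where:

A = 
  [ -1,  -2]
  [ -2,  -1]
A² = A·A:
A²[1,1] = (-1)(-1) + (-2)(-2) = 5
A²[1,2] = (-1)(-2) + (-2)(-1) = 4
A²[2,1] = (-2)(-1) + (-1)(-2) = 4
A²[2,2] = (-2)(-2) + (-1)(-1) = 5
A² = 
  [  5,   4]
  [  4,   5]

A^3 = A^2·A:
A^3[1,1] = (5)(-1) + (4)(-2) = -13
A^3[1,2] = (5)(-2) + (4)(-1) = -14
A^3[2,1] = (4)(-1) + (5)(-2) = -14
A^3[2,2] = (4)(-2) + (5)(-1) = -13
A^3 = 
  [-13, -14]
  [-14, -13]

A^4 = A^3·A:
A^4[1,1] = (-13)(-1) + (-14)(-2) = 41
A^4[1,2] = (-13)(-2) + (-14)(-1) = 40
A^4[2,1] = (-14)(-1) + (-13)(-2) = 40
A^4[2,2] = (-14)(-2) + (-13)(-1) = 41
A^4 = 
  [ 41,  40]
  [ 40,  41]

Therefore
A^4 = 
  [ 41,  40]
  [ 40,  41]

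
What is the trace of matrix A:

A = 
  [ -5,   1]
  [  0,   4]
-1

tr(A) = -5 + 4 = -1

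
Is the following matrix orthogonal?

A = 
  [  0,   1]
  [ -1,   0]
Yes

AᵀA = 
  [  1,   0]
  [  0,   1]
= I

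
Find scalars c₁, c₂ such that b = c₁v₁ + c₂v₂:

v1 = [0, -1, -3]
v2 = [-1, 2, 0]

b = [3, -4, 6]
c1 = -2, c2 = -3

b = -2·v1 + -3·v2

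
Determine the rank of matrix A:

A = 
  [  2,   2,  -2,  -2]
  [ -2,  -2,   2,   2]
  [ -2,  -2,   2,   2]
rank(A) = 1

Row reduce:
R2 → R2 + (1)·R1
R3 → R3 + (1)·R1
REF = 
  [  2,   2,  -2,  -2]
  [  0,   0,   0,   0]
  [  0,   0,   0,   0]
Pivot columns: 1 → 1 pivot.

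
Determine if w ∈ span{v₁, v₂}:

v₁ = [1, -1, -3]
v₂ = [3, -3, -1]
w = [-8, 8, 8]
Yes

Form the augmented matrix and row-reduce:
[v₁|v₂|w] = 
  [  1,   3,  -8]
  [ -1,  -3,   8]
  [ -3,  -1,   8]
R2 → R2 + (1)·R1
R3 → R3 + (3)·R1
Swap R2 ↔ R3
REF = 
  [  1,   3,  -8]
  [  0,   8, -16]
  [  0,   0,   0]

No row of the form [0 0 | nonzero], so the system is consistent. Back-substitution gives c₁ = -2, c₂ = -2: w = (-2)·v₁ + (-2)·v₂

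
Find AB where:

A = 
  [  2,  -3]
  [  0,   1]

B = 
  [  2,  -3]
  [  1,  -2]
A is 2×2 and B is 2×2, so AB is 2×2. Each entry is (row of A)·(column of B):
AB[1,1] = (2)(2) + (-3)(1) = 1
AB[1,2] = (2)(-3) + (-3)(-2) = 0
AB[2,1] = (0)(2) + (1)(1) = 1
AB[2,2] = (0)(-3) + (1)(-2) = -2

AB = 
  [  1,   0]
  [  1,  -2]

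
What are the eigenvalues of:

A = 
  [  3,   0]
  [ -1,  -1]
tr(A) = 2, det(A) = -3
Characteristic polynomial: λ² - tr(A)λ + det(A) = λ² - 2λ - 3
λ² - 2λ - 3 = (λ + 1)(λ - 3)

λ = 3, -1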